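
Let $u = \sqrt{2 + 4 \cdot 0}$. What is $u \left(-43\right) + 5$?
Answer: $5 - 43 \sqrt{2} \approx -55.811$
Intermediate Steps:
$u = \sqrt{2}$ ($u = \sqrt{2 + 0} = \sqrt{2} \approx 1.4142$)
$u \left(-43\right) + 5 = \sqrt{2} \left(-43\right) + 5 = - 43 \sqrt{2} + 5 = 5 - 43 \sqrt{2}$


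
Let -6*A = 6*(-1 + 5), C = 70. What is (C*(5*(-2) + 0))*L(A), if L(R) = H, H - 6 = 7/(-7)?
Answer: -3500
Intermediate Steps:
H = 5 (H = 6 + 7/(-7) = 6 + 7*(-1/7) = 6 - 1 = 5)
A = -4 (A = -(-1 + 5) = -4 ≈ -4.0000)
L(R) = 5
(C*(5*(-2) + 0))*L(A) = (70*(5*(-2) + 0))*5 = (70*(-10 + 0))*5 = (70*(-10))*5 = -700*5 = -3500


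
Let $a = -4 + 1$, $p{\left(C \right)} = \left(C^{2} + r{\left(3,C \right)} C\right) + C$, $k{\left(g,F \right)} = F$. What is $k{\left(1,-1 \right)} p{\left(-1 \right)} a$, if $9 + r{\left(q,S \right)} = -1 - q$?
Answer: $39$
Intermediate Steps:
$r{\left(q,S \right)} = -10 - q$ ($r{\left(q,S \right)} = -9 - \left(1 + q\right) = -10 - q$)
$p{\left(C \right)} = C^{2} - 12 C$ ($p{\left(C \right)} = \left(C^{2} + \left(-10 - 3\right) C\right) + C = \left(C^{2} - 13 C\right) + C = C^{2} - 12 C$)
$a = -3$
$k{\left(1,-1 \right)} p{\left(-1 \right)} a = - \left(-1\right) \left(-12 - 1\right) \left(-3\right) = - \left(-1\right) \left(-13\right) \left(-3\right) = \left(-1\right) 13 \left(-3\right) = \left(-13\right) \left(-3\right) = 39$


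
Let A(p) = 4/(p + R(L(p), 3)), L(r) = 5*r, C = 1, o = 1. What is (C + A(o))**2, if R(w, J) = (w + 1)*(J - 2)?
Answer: 121/49 ≈ 2.4694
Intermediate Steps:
R(w, J) = (1 + w)*(-2 + J)
A(p) = 4/(1 + 6*p) (A(p) = 4/(p + (-2 + 3 - 10*p + 3*(5*p))) = 4/(p + (-2 + 3 - 10*p + 15*p)) = 4/(p + (1 + 5*p)) = 4/(1 + 6*p))
(C + A(o))**2 = (1 + 4/(1 + 6*1))**2 = (1 + 4/(1 + 6))**2 = (1 + 4/7)**2 = (11/7)**2 = 121/49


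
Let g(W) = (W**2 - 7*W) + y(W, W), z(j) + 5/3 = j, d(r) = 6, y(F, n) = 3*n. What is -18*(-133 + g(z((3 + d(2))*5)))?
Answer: -28286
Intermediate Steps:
z(j) = -5/3 + j
g(W) = W**2 - 4*W (g(W) = (W**2 - 7*W) + 3*W = W**2 - 4*W)
-18*(-133 + g(z((3 + d(2))*5))) = -18*(-133 + (-5/3 + (3 + 6)*5)*(-4 + (-5/3 + (3 + 6)*5))) = -18*(-133 + (-5/3 + 9*5)*(-4 + (-5/3 + 9*5))) = -18*(-133 + (-5/3 + 45)*(-4 + (-5/3 + 45))) = -18*(-133 + 130*(-4 + 130/3)/3) = -18*(-133 + (130/3)*(118/3)) = -18*(-133 + 15340/9) = -18*14143/9 = -28286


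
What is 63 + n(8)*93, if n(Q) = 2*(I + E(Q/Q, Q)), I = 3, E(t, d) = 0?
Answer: 621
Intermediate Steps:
n(Q) = 6 (n(Q) = 2*(3 + 0) = 2*3 = 6)
63 + n(8)*93 = 63 + 6*93 = 63 + 558 = 621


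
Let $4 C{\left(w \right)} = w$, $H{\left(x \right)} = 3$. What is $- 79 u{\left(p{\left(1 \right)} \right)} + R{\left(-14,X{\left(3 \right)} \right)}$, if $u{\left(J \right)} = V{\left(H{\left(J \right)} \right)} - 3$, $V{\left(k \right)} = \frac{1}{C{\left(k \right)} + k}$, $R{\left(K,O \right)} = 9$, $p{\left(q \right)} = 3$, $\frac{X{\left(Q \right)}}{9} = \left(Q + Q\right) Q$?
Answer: $\frac{3374}{15} \approx 224.93$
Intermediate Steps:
$C{\left(w \right)} = \frac{w}{4}$
$X{\left(Q \right)} = 18 Q^{2}$ ($X{\left(Q \right)} = 9 \left(Q + Q\right) Q = 9 \cdot 2 Q Q = 9 \cdot 2 Q^{2} = 18 Q^{2}$)
$V{\left(k \right)} = \frac{4}{5 k}$ ($V{\left(k \right)} = \frac{1}{\frac{k}{4} + k} = \frac{1}{\frac{5}{4} k} = \frac{4}{5 k}$)
$u{\left(J \right)} = - \frac{41}{15}$ ($u{\left(J \right)} = \frac{4}{5 \cdot 3} - 3 = \frac{4}{5} \cdot \frac{1}{3} - 3 = \frac{4}{15} - 3 = - \frac{41}{15}$)
$- 79 u{\left(p{\left(1 \right)} \right)} + R{\left(-14,X{\left(3 \right)} \right)} = \left(-79\right) \left(- \frac{41}{15}\right) + 9 = \frac{3239}{15} + 9 = \frac{3374}{15}$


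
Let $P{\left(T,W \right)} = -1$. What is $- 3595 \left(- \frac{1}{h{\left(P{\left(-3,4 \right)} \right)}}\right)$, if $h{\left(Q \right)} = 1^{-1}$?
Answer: $3595$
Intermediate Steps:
$h{\left(Q \right)} = 1$
$- 3595 \left(- \frac{1}{h{\left(P{\left(-3,4 \right)} \right)}}\right) = - 3595 \left(- 1^{-1}\right) = - 3595 \left(\left(-1\right) 1\right) = \left(-3595\right) \left(-1\right) = 3595$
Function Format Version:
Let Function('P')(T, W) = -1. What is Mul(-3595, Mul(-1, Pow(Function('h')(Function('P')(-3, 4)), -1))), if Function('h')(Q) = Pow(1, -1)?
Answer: 3595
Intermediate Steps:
Function('h')(Q) = 1
Mul(-3595, Mul(-1, Pow(Function('h')(Function('P')(-3, 4)), -1))) = Mul(-3595, Mul(-1, Pow(1, -1))) = Mul(-3595, Mul(-1, 1)) = Mul(-3595, -1) = 3595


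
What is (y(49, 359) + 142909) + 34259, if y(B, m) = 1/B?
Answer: 8681233/49 ≈ 1.7717e+5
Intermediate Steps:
(y(49, 359) + 142909) + 34259 = (1/49 + 142909) + 34259 = 7002542/49 + 34259 = 8681233/49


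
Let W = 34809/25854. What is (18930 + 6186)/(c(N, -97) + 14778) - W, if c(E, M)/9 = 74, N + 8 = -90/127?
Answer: 238801/853182 ≈ 0.27989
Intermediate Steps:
N = -1106/127 (N = -8 - 90/127 = -1106/127 ≈ -8.7087)
c(E, M) = 666 (c(E, M) = 9*74 = 666)
W = 11603/8618 (W = 34809*(1/25854) = 11603/8618 ≈ 1.3464)
(18930 + 6186)/(c(N, -97) + 14778) - W = (18930 + 6186)/(666 + 14778) - 1*11603/8618 = 25116/15444 - 11603/8618 = 25116*(1/15444) - 11603/8618 = 161/99 - 11603/8618 = 238801/853182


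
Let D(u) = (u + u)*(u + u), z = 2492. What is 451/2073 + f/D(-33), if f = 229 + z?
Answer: 845021/1003332 ≈ 0.84221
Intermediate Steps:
D(u) = 4*u² (D(u) = (2*u)*(2*u) = 4*u²)
f = 2721 (f = 229 + 2492 = 2721)
451/2073 + f/D(-33) = 451/2073 + 2721/((4*(-33)²)) = 451*(1/2073) + 2721/((4*1089)) = 451/2073 + 2721/4356 = 451/2073 + 2721*(1/4356) = 451/2073 + 907/1452 = 845021/1003332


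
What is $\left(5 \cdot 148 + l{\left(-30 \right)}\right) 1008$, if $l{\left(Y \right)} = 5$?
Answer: $750960$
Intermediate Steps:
$\left(5 \cdot 148 + l{\left(-30 \right)}\right) 1008 = \left(5 \cdot 148 + 5\right) 1008 = \left(740 + 5\right) 1008 = 745 \cdot 1008 = 750960$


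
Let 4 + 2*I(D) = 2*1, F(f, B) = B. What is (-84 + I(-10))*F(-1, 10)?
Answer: -850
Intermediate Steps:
I(D) = -1 (I(D) = -2 + (2*1)/2 = -2 + (½)*2 = -2 + 1 = -1)
(-84 + I(-10))*F(-1, 10) = (-84 - 1)*10 = -85*10 = -850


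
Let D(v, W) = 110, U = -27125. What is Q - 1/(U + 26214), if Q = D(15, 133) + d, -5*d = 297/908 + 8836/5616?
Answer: 15913845335/145171494 ≈ 109.62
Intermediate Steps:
d = -60569/159354 (d = -(297/908 + 8836/5616)/5 = -(297*(1/908) + 8836*(1/5616))/5 = -(297/908 + 2209/1404)/5 = -⅕*302845/159354 = -60569/159354 ≈ -0.38009)
Q = 17468371/159354 (Q = 110 - 60569/159354 = 17468371/159354 ≈ 109.62)
Q - 1/(U + 26214) = 17468371/159354 - 1/(-27125 + 26214) = 17468371/159354 - 1/(-911) = 17468371/159354 - 1*(-1/911) = 17468371/159354 + 1/911 = 15913845335/145171494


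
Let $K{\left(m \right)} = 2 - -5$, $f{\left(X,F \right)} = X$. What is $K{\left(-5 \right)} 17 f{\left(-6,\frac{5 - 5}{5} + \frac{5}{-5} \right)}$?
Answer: $-714$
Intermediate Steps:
$K{\left(m \right)} = 7$ ($K{\left(m \right)} = 2 + 5 = 7$)
$K{\left(-5 \right)} 17 f{\left(-6,\frac{5 - 5}{5} + \frac{5}{-5} \right)} = 7 \cdot 17 \left(-6\right) = 119 \left(-6\right) = -714$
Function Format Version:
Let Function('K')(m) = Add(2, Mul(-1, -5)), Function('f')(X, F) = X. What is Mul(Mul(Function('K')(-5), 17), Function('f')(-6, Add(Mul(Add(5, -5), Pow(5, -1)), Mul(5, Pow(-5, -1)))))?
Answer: -714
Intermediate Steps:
Function('K')(m) = 7 (Function('K')(m) = Add(2, 5) = 7)
Mul(Mul(Function('K')(-5), 17), Function('f')(-6, Add(Mul(Add(5, -5), Pow(5, -1)), Mul(5, Pow(-5, -1))))) = Mul(Mul(7, 17), -6) = Mul(119, -6) = -714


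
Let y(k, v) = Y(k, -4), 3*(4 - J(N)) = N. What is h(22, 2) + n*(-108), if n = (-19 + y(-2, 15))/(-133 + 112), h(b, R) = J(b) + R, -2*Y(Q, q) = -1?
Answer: -2026/21 ≈ -96.476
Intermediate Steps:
Y(Q, q) = ½ (Y(Q, q) = -½*(-1) = ½)
J(N) = 4 - N/3
y(k, v) = ½
h(b, R) = 4 + R - b/3 (h(b, R) = (4 - b/3) + R = 4 + R - b/3)
n = 37/42 (n = (-19 + ½)/(-133 + 112) = -37/2/(-21) = -37/2*(-1/21) = 37/42 ≈ 0.88095)
h(22, 2) + n*(-108) = (4 + 2 - ⅓*22) + (37/42)*(-108) = (4 + 2 - 22/3) - 666/7 = -4/3 - 666/7 = -2026/21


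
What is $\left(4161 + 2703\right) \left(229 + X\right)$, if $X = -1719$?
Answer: $-10227360$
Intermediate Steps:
$\left(4161 + 2703\right) \left(229 + X\right) = \left(4161 + 2703\right) \left(229 - 1719\right) = 6864 \left(-1490\right) = -10227360$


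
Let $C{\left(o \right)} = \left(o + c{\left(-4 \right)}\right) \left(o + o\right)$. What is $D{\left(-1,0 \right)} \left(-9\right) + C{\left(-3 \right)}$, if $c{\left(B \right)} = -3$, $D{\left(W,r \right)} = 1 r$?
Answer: $36$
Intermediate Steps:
$D{\left(W,r \right)} = r$
$C{\left(o \right)} = 2 o \left(-3 + o\right)$ ($C{\left(o \right)} = \left(o - 3\right) \left(o + o\right) = \left(-3 + o\right) 2 o = 2 o \left(-3 + o\right)$)
$D{\left(-1,0 \right)} \left(-9\right) + C{\left(-3 \right)} = 0 \left(-9\right) + 2 \left(-3\right) \left(-3 - 3\right) = 0 + 2 \left(-3\right) \left(-6\right) = 0 + 36 = 36$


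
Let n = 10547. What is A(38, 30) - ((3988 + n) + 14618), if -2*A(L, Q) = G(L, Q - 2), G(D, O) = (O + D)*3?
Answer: -29252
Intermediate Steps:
G(D, O) = 3*D + 3*O (G(D, O) = (D + O)*3 = 3*D + 3*O)
A(L, Q) = 3 - 3*L/2 - 3*Q/2 (A(L, Q) = -(3*L + 3*(Q - 2))/2 = -(3*L + 3*(-2 + Q))/2 = -(3*L + (-6 + 3*Q))/2 = -(-6 + 3*L + 3*Q)/2 = 3 - 3*L/2 - 3*Q/2)
A(38, 30) - ((3988 + n) + 14618) = (3 - 3/2*38 - 3/2*30) - ((3988 + 10547) + 14618) = (3 - 57 - 45) - (14535 + 14618) = -99 - 1*29153 = -99 - 29153 = -29252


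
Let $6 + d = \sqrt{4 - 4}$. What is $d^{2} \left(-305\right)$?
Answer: $-10980$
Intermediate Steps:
$d = -6$ ($d = -6 + \sqrt{4 - 4} = -6 + \sqrt{0} = -6 + 0 = -6$)
$d^{2} \left(-305\right) = \left(-6\right)^{2} \left(-305\right) = 36 \left(-305\right) = -10980$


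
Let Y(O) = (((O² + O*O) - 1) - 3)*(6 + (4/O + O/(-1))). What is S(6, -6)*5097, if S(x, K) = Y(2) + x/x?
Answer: 127425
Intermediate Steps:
Y(O) = (-4 + 2*O²)*(6 - O + 4/O) (Y(O) = (((O² + O²) - 1) - 3)*(6 + (4/O + O*(-1))) = ((2*O² - 1) - 3)*(6 + (4/O - O)) = ((-1 + 2*O²) - 3)*(6 + (-O + 4/O)) = (-4 + 2*O²)*(6 - O + 4/O))
S(x, K) = 25 (S(x, K) = (-24 - 16/2 - 2*2³ + 12*2 + 12*2²) + x/x = (-24 - 16*½ - 2*8 + 24 + 12*4) + 1 = (-24 - 8 - 16 + 24 + 48) + 1 = 24 + 1 = 25)
S(6, -6)*5097 = 25*5097 = 127425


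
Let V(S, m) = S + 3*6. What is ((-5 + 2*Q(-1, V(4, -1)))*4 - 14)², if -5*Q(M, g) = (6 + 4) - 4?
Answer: 47524/25 ≈ 1901.0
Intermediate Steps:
V(S, m) = 18 + S (V(S, m) = S + 18 = 18 + S)
Q(M, g) = -6/5 (Q(M, g) = -((6 + 4) - 4)/5 = -(10 - 4)/5 = -⅕*6 = -6/5)
((-5 + 2*Q(-1, V(4, -1)))*4 - 14)² = ((-5 + 2*(-6/5))*4 - 14)² = ((-5 - 12/5)*4 - 14)² = (-37/5*4 - 14)² = (-148/5 - 14)² = (-218/5)² = 47524/25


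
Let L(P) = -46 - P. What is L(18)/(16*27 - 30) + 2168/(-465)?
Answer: -50072/10385 ≈ -4.8216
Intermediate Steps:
L(18)/(16*27 - 30) + 2168/(-465) = (-46 - 1*18)/(16*27 - 30) + 2168/(-465) = (-46 - 18)/(432 - 30) + 2168*(-1/465) = -64/402 - 2168/465 = -64*1/402 - 2168/465 = -32/201 - 2168/465 = -50072/10385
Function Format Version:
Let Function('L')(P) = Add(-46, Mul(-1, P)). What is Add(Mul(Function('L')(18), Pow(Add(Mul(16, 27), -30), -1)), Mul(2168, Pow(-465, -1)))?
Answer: Rational(-50072, 10385) ≈ -4.8216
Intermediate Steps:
Add(Mul(Function('L')(18), Pow(Add(Mul(16, 27), -30), -1)), Mul(2168, Pow(-465, -1))) = Add(Mul(Add(-46, Mul(-1, 18)), Pow(Add(Mul(16, 27), -30), -1)), Mul(2168, Pow(-465, -1))) = Add(Mul(Add(-46, -18), Pow(Add(432, -30), -1)), Mul(2168, Rational(-1, 465))) = Add(Mul(-64, Pow(402, -1)), Rational(-2168, 465)) = Add(Mul(-64, Rational(1, 402)), Rational(-2168, 465)) = Add(Rational(-32, 201), Rational(-2168, 465)) = Rational(-50072, 10385)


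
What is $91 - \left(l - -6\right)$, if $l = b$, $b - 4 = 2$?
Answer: $79$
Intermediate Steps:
$b = 6$ ($b = 4 + 2 = 6$)
$l = 6$
$91 - \left(l - -6\right) = 91 - \left(6 - -6\right) = 91 - \left(6 + 6\right) = 91 - 12 = 79$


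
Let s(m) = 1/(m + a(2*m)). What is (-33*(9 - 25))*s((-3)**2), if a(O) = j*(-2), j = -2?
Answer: 528/13 ≈ 40.615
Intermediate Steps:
a(O) = 4 (a(O) = -2*(-2) = 4)
s(m) = 1/(4 + m) (s(m) = 1/(m + 4) = 1/(4 + m))
(-33*(9 - 25))*s((-3)**2) = (-33*(9 - 25))/(4 + (-3)**2) = (-33*(-16))/(4 + 9) = 528/13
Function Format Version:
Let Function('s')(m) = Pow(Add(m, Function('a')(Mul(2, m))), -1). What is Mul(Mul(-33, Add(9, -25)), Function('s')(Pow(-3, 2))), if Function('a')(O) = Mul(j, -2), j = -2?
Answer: Rational(528, 13) ≈ 40.615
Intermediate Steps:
Function('a')(O) = 4 (Function('a')(O) = Mul(-2, -2) = 4)
Function('s')(m) = Pow(Add(4, m), -1) (Function('s')(m) = Pow(Add(m, 4), -1) = Pow(Add(4, m), -1))
Mul(Mul(-33, Add(9, -25)), Function('s')(Pow(-3, 2))) = Mul(Mul(-33, Add(9, -25)), Pow(Add(4, Pow(-3, 2)), -1)) = Mul(Mul(-33, -16), Pow(Add(4, 9), -1)) = Mul(528, Pow(13, -1)) = Mul(528, Rational(1, 13)) = Rational(528, 13)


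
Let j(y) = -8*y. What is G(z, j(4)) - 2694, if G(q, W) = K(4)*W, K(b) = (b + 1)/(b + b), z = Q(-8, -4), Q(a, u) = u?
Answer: -2714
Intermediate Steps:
z = -4
K(b) = (1 + b)/(2*b) (K(b) = (1 + b)/((2*b)) = (1 + b)*(1/(2*b)) = (1 + b)/(2*b))
G(q, W) = 5*W/8 (G(q, W) = ((½)*(1 + 4)/4)*W = ((½)*(¼)*5)*W = 5*W/8)
G(z, j(4)) - 2694 = 5*(-8*4)/8 - 2694 = (5/8)*(-32) - 2694 = -20 - 2694 = -2714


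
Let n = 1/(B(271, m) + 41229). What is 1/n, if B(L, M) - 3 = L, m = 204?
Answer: 41503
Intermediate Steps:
B(L, M) = 3 + L
n = 1/41503 (n = 1/((3 + 271) + 41229) = 1/(274 + 41229) = 1/41503 ≈ 2.4095e-5)
1/n = 1/(1/41503) = 41503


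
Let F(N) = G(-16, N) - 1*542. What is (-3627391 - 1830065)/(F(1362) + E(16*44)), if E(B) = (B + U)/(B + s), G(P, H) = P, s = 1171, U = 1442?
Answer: 1279091250/130513 ≈ 9800.5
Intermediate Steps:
F(N) = -558 (F(N) = -16 - 1*542 = -16 - 542 = -558)
E(B) = (1442 + B)/(1171 + B) (E(B) = (B + 1442)/(B + 1171) = (1442 + B)/(1171 + B))
(-3627391 - 1830065)/(F(1362) + E(16*44)) = (-3627391 - 1830065)/(-558 + (1442 + 16*44)/(1171 + 16*44)) = -5457456/(-558 + (1442 + 704)/(1171 + 704)) = -5457456/(-558 + 2146/1875) = -5457456/(-1044104/1875) = -5457456*(-1875/1044104) = 1279091250/130513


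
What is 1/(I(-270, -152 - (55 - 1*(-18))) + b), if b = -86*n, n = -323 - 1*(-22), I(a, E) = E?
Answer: 1/25661 ≈ 3.8970e-5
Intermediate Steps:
n = -301 (n = -323 + 22 = -301)
b = 25886 (b = -86*(-301) = 25886)
1/(I(-270, -152 - (55 - 1*(-18))) + b) = 1/((-152 - (55 - 1*(-18))) + 25886) = 1/((-152 - (55 + 18)) + 25886) = 1/((-152 - 1*73) + 25886) = 1/((-152 - 73) + 25886) = 1/(-225 + 25886) = 1/25661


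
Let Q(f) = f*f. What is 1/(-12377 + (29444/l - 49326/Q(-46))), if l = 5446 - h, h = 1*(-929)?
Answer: -396750/4917990919 ≈ -8.0673e-5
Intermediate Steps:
h = -929
Q(f) = f**2
l = 6375 (l = 5446 - 1*(-929) = 5446 + 929 = 6375)
1/(-12377 + (29444/l - 49326/Q(-46))) = 1/(-12377 + (29444/6375 - 49326/((-46)**2))) = 1/(-12377 + (29444*(1/6375) - 49326/2116)) = 1/(-12377 + (1732/375 - 49326*1/2116)) = 1/(-12377 + (1732/375 - 24663/1058)) = 1/(-12377 - 7416169/396750) = 1/(-4917990919/396750) = -396750/4917990919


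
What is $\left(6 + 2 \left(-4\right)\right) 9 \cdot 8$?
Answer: $-144$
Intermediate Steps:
$\left(6 + 2 \left(-4\right)\right) 9 \cdot 8 = \left(6 - 8\right) 9 \cdot 8 = \left(-2\right) 9 \cdot 8 = \left(-18\right) 8 = -144$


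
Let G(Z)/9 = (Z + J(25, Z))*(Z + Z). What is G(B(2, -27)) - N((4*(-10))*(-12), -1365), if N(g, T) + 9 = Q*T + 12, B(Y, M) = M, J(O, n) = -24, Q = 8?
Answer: 35703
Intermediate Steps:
N(g, T) = 3 + 8*T (N(g, T) = -9 + (8*T + 12) = -9 + (12 + 8*T) = 3 + 8*T)
G(Z) = 18*Z*(-24 + Z) (G(Z) = 9*((Z - 24)*(Z + Z)) = 9*((-24 + Z)*(2*Z)) = 9*(2*Z*(-24 + Z)) = 18*Z*(-24 + Z))
G(B(2, -27)) - N((4*(-10))*(-12), -1365) = 18*(-27)*(-24 - 27) - (3 + 8*(-1365)) = 18*(-27)*(-51) - (3 - 10920) = 24786 - 1*(-10917) = 24786 + 10917 = 35703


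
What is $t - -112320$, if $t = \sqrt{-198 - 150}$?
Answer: $112320 + 2 i \sqrt{87} \approx 1.1232 \cdot 10^{5} + 18.655 i$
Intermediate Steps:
$t = 2 i \sqrt{87}$ ($t = \sqrt{-348} = 2 i \sqrt{87} \approx 18.655 i$)
$t - -112320 = 2 i \sqrt{87} - -112320 = 2 i \sqrt{87} + 112320 = 112320 + 2 i \sqrt{87}$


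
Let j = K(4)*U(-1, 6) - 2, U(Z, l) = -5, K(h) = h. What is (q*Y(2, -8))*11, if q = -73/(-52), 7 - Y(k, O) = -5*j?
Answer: -82709/52 ≈ -1590.6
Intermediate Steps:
j = -22 (j = 4*(-5) - 2 = -20 - 2 = -22)
Y(k, O) = -103 (Y(k, O) = 7 - (-5)*(-22) = 7 - 1*110 = 7 - 110 = -103)
q = 73/52 (q = -73*(-1/52) = 73/52 ≈ 1.4038)
(q*Y(2, -8))*11 = ((73/52)*(-103))*11 = -7519/52*11 = -82709/52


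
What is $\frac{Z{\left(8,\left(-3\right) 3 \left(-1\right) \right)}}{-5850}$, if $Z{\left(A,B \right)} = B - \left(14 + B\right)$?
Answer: $\frac{7}{2925} \approx 0.0023932$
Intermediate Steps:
$Z{\left(A,B \right)} = -14$
$\frac{Z{\left(8,\left(-3\right) 3 \left(-1\right) \right)}}{-5850} = - \frac{14}{-5850} = \left(-14\right) \left(- \frac{1}{5850}\right) = \frac{7}{2925}$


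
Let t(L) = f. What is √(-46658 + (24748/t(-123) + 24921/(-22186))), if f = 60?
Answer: I*√5121779486829870/332790 ≈ 215.05*I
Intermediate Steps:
t(L) = 60
√(-46658 + (24748/t(-123) + 24921/(-22186))) = √(-46658 + (24748/60 + 24921/(-22186))) = √(-46658 + (24748*(1/60) + 24921*(-1/22186))) = √(-46658 + (6187/15 - 24921/22186)) = √(-46658 + 136890967/332790) = √(-15390424853/332790) = I*√5121779486829870/332790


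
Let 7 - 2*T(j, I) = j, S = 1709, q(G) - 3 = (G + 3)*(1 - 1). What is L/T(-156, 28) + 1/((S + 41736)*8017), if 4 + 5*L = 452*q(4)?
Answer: 37671972823/11354533219 ≈ 3.3178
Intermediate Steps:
q(G) = 3 (q(G) = 3 + (G + 3)*(1 - 1) = 3 + (3 + G)*0 = 3 + 0 = 3)
T(j, I) = 7/2 - j/2
L = 1352/5 (L = -⅘ + (452*3)/5 = -⅘ + (⅕)*1356 = -⅘ + 1356/5 = 1352/5 ≈ 270.40)
L/T(-156, 28) + 1/((S + 41736)*8017) = 1352/(5*(7/2 - ½*(-156))) + 1/((1709 + 41736)*8017) = 1352/(5*(7/2 + 78)) + (1/8017)/43445 = 1352/(5*(163/2)) + (1/43445)*(1/8017) = (1352/5)*(2/163) + 1/348298565 = 2704/815 + 1/348298565 = 37671972823/11354533219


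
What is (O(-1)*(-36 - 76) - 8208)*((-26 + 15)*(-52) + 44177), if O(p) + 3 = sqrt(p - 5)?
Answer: -352264128 - 5011888*I*sqrt(6) ≈ -3.5226e+8 - 1.2277e+7*I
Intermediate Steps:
O(p) = -3 + sqrt(-5 + p) (O(p) = -3 + sqrt(p - 5) = -3 + sqrt(-5 + p))
(O(-1)*(-36 - 76) - 8208)*((-26 + 15)*(-52) + 44177) = ((-3 + sqrt(-5 - 1))*(-36 - 76) - 8208)*((-26 + 15)*(-52) + 44177) = ((-3 + sqrt(-6))*(-112) - 8208)*(-11*(-52) + 44177) = ((-3 + I*sqrt(6))*(-112) - 8208)*(572 + 44177) = ((336 - 112*I*sqrt(6)) - 8208)*44749 = (-7872 - 112*I*sqrt(6))*44749 = -352264128 - 5011888*I*sqrt(6)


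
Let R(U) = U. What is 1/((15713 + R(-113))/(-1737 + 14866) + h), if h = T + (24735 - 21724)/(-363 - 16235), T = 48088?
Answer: 217915142/10479322745877 ≈ 2.0795e-5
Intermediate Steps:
h = 798161613/16598 (h = 48088 + (24735 - 21724)/(-363 - 16235) = 48088 + 3011/(-16598) = 48088 + 3011*(-1/16598) = 48088 - 3011/16598 = 798161613/16598 ≈ 48088.)
1/((15713 + R(-113))/(-1737 + 14866) + h) = 1/((15713 - 113)/(-1737 + 14866) + 798161613/16598) = 1/(15600/13129 + 798161613/16598) = 1/(10479322745877/217915142) = 217915142/10479322745877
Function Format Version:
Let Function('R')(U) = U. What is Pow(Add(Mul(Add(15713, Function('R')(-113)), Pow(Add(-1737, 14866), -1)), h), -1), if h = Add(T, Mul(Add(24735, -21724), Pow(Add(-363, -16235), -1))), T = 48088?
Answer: Rational(217915142, 10479322745877) ≈ 2.0795e-5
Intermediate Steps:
h = Rational(798161613, 16598) (h = Add(48088, Mul(Add(24735, -21724), Pow(Add(-363, -16235), -1))) = Add(48088, Mul(3011, Pow(-16598, -1))) = Add(48088, Mul(3011, Rational(-1, 16598))) = Add(48088, Rational(-3011, 16598)) = Rational(798161613, 16598) ≈ 48088.)
Pow(Add(Mul(Add(15713, Function('R')(-113)), Pow(Add(-1737, 14866), -1)), h), -1) = Pow(Add(Mul(Add(15713, -113), Pow(Add(-1737, 14866), -1)), Rational(798161613, 16598)), -1) = Pow(Add(Mul(15600, Pow(13129, -1)), Rational(798161613, 16598)), -1) = Pow(Add(Mul(15600, Rational(1, 13129)), Rational(798161613, 16598)), -1) = Pow(Add(Rational(15600, 13129), Rational(798161613, 16598)), -1) = Pow(Rational(10479322745877, 217915142), -1) = Rational(217915142, 10479322745877)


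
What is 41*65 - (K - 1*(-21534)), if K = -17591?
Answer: -1278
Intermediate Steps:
41*65 - (K - 1*(-21534)) = 41*65 - (-17591 - 1*(-21534)) = 2665 - (-17591 + 21534) = 2665 - 1*3943 = 2665 - 3943 = -1278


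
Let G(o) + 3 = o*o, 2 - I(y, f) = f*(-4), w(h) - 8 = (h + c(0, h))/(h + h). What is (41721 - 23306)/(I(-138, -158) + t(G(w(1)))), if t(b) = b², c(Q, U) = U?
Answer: 18415/5454 ≈ 3.3764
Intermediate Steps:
w(h) = 9 (w(h) = 8 + (h + h)/(h + h) = 8 + (2*h)/((2*h)) = 8 + (2*h)*(1/(2*h)) = 8 + 1 = 9)
I(y, f) = 2 + 4*f (I(y, f) = 2 - f*(-4) = 2 - (-4)*f = 2 + 4*f)
G(o) = -3 + o² (G(o) = -3 + o*o = -3 + o²)
(41721 - 23306)/(I(-138, -158) + t(G(w(1)))) = (41721 - 23306)/((2 + 4*(-158)) + (-3 + 9²)²) = 18415/((2 - 632) + (-3 + 81)²) = 18415/(-630 + 78²) = 18415/(-630 + 6084) = 18415/5454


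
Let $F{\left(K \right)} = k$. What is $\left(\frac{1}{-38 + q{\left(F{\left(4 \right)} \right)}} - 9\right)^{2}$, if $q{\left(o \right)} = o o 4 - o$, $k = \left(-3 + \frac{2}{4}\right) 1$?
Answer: $\frac{36481}{441} \approx 82.723$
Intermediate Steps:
$k = - \frac{5}{2}$ ($k = \left(-3 + 2 \cdot \frac{1}{4}\right) 1 = \left(-3 + \frac{1}{2}\right) 1 = \left(- \frac{5}{2}\right) 1 = - \frac{5}{2} \approx -2.5$)
$F{\left(K \right)} = - \frac{5}{2}$
$q{\left(o \right)} = - o + 4 o^{2}$ ($q{\left(o \right)} = o^{2} \cdot 4 - o = 4 o^{2} - o = - o + 4 o^{2}$)
$\left(\frac{1}{-38 + q{\left(F{\left(4 \right)} \right)}} - 9\right)^{2} = \left(\frac{1}{-38 - \frac{5 \left(-1 + 4 \left(- \frac{5}{2}\right)\right)}{2}} - 9\right)^{2} = \left(\frac{1}{-38 - \frac{5 \left(-1 - 10\right)}{2}} - 9\right)^{2} = \left(\frac{1}{-38 - - \frac{55}{2}} - 9\right)^{2} = \left(\frac{1}{-38 + \frac{55}{2}} - 9\right)^{2} = \left(\frac{1}{- \frac{21}{2}} - 9\right)^{2} = \left(- \frac{2}{21} - 9\right)^{2} = \left(- \frac{191}{21}\right)^{2} = \frac{36481}{441}$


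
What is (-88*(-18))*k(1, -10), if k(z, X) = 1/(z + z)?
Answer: 792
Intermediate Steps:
k(z, X) = 1/(2*z)
(-88*(-18))*k(1, -10) = (-88*(-18))*((1/2)/1) = 1584*((1/2)*1) = 1584*(1/2) = 792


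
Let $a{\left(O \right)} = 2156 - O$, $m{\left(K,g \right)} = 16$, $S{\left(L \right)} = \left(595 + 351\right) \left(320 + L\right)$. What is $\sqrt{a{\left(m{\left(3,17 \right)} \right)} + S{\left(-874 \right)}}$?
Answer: $2 i \sqrt{130486} \approx 722.46 i$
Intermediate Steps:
$S{\left(L \right)} = 302720 + 946 L$ ($S{\left(L \right)} = 946 \left(320 + L\right) = 302720 + 946 L$)
$\sqrt{a{\left(m{\left(3,17 \right)} \right)} + S{\left(-874 \right)}} = \sqrt{\left(2156 - 16\right) + \left(302720 + 946 \left(-874\right)\right)} = \sqrt{\left(2156 - 16\right) + \left(302720 - 826804\right)} = \sqrt{2140 - 524084} = \sqrt{-521944} = 2 i \sqrt{130486}$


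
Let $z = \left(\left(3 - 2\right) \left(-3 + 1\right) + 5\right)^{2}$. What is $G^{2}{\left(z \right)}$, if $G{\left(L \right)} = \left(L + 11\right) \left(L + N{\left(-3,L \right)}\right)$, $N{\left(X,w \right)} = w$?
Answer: $129600$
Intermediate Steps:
$z = 9$ ($z = \left(1 \left(-2\right) + 5\right)^{2} = \left(-2 + 5\right)^{2} = 3^{2} = 9$)
$G{\left(L \right)} = 2 L \left(11 + L\right)$ ($G{\left(L \right)} = \left(L + 11\right) \left(L + L\right) = \left(11 + L\right) 2 L = 2 L \left(11 + L\right)$)
$G^{2}{\left(z \right)} = \left(2 \cdot 9 \left(11 + 9\right)\right)^{2} = \left(2 \cdot 9 \cdot 20\right)^{2} = 360^{2} = 129600$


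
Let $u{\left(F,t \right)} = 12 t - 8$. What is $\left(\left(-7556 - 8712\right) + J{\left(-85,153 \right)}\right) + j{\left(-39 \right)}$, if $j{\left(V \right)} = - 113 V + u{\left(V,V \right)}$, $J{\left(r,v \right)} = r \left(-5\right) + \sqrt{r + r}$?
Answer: $-11912 + i \sqrt{170} \approx -11912.0 + 13.038 i$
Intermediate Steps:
$u{\left(F,t \right)} = -8 + 12 t$
$J{\left(r,v \right)} = - 5 r + \sqrt{2} \sqrt{r}$ ($J{\left(r,v \right)} = - 5 r + \sqrt{2 r} = - 5 r + \sqrt{2} \sqrt{r}$)
$j{\left(V \right)} = -8 - 101 V$ ($j{\left(V \right)} = - 113 V + \left(-8 + 12 V\right) = -8 - 101 V$)
$\left(\left(-7556 - 8712\right) + J{\left(-85,153 \right)}\right) + j{\left(-39 \right)} = \left(\left(-7556 - 8712\right) + \left(\left(-5\right) \left(-85\right) + \sqrt{2} \sqrt{-85}\right)\right) - -3931 = \left(\left(-7556 - 8712\right) + \left(425 + \sqrt{2} i \sqrt{85}\right)\right) + \left(-8 + 3939\right) = \left(-16268 + \left(425 + i \sqrt{170}\right)\right) + 3931 = \left(-15843 + i \sqrt{170}\right) + 3931 = -11912 + i \sqrt{170}$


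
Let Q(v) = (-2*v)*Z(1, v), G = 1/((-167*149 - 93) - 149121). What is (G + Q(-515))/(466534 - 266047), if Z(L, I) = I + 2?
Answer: -91991113831/34904185239 ≈ -2.6355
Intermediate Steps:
Z(L, I) = 2 + I
G = -1/174097 (G = 1/((-24883 - 93) - 149121) = 1/(-24976 - 149121) = 1/(-174097) = -1/174097 ≈ -5.7439e-6)
Q(v) = -2*v*(2 + v) (Q(v) = (-2*v)*(2 + v) = -2*v*(2 + v))
(G + Q(-515))/(466534 - 266047) = (-1/174097 - 2*(-515)*(2 - 515))/(466534 - 266047) = (-1/174097 - 2*(-515)*(-513))/200487 = (-1/174097 - 528390)*(1/200487) = -91991113831/174097*1/200487 = -91991113831/34904185239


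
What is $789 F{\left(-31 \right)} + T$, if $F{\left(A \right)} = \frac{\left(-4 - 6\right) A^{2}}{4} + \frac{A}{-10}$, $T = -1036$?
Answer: $- \frac{9470813}{5} \approx -1.8942 \cdot 10^{6}$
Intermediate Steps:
$F{\left(A \right)} = - \frac{5 A^{2}}{2} - \frac{A}{10}$ ($F{\left(A \right)} = - 10 A^{2} \cdot \frac{1}{4} + A \left(- \frac{1}{10}\right) = - \frac{5 A^{2}}{2} - \frac{A}{10}$)
$789 F{\left(-31 \right)} + T = 789 \left(\left(- \frac{1}{10}\right) \left(-31\right) \left(1 + 25 \left(-31\right)\right)\right) - 1036 = 789 \left(\left(- \frac{1}{10}\right) \left(-31\right) \left(1 - 775\right)\right) - 1036 = 789 \left(\left(- \frac{1}{10}\right) \left(-31\right) \left(-774\right)\right) - 1036 = 789 \left(- \frac{11997}{5}\right) - 1036 = - \frac{9465633}{5} - 1036 = - \frac{9470813}{5}$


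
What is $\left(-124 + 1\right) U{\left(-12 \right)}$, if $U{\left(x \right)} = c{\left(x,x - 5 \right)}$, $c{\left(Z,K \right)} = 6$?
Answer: $-738$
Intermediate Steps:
$U{\left(x \right)} = 6$
$\left(-124 + 1\right) U{\left(-12 \right)} = \left(-124 + 1\right) 6 = \left(-123\right) 6 = -738$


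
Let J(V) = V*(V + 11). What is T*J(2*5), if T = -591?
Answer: -124110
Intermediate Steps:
J(V) = V*(11 + V)
T*J(2*5) = -591*2*5*(11 + 2*5) = -5910*(11 + 10) = -5910*21 = -591*210 = -124110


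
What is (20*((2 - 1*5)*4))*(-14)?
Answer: 3360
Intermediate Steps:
(20*((2 - 1*5)*4))*(-14) = (20*((2 - 5)*4))*(-14) = (20*(-3*4))*(-14) = (20*(-12))*(-14) = -240*(-14) = 3360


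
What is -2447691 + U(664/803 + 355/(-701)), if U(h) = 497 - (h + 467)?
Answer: -1377795900282/562903 ≈ -2.4477e+6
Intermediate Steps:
U(h) = 30 - h (U(h) = 497 - (467 + h) = 497 + (-467 - h) = 30 - h)
-2447691 + U(664/803 + 355/(-701)) = -2447691 + (30 - (664/803 + 355/(-701))) = -2447691 + (30 - (664*(1/803) + 355*(-1/701))) = -2447691 + (30 - (664/803 - 355/701)) = -2447691 + (30 - 1*180399/562903) = -2447691 + (30 - 180399/562903) = -2447691 + 16706691/562903 = -1377795900282/562903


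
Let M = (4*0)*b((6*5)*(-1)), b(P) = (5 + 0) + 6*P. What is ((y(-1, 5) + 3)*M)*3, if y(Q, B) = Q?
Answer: 0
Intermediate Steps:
b(P) = 5 + 6*P
M = 0 (M = (4*0)*(5 + 6*((6*5)*(-1))) = 0*(5 + 6*(30*(-1))) = 0*(5 + 6*(-30)) = 0*(5 - 180) = 0*(-175) = 0)
((y(-1, 5) + 3)*M)*3 = ((-1 + 3)*0)*3 = (2*0)*3 = 0*3 = 0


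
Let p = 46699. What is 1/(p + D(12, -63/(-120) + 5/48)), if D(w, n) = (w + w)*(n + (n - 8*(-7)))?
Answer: 5/240366 ≈ 2.0802e-5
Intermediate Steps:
D(w, n) = 2*w*(56 + 2*n) (D(w, n) = (2*w)*(n + (n + 56)) = (2*w)*(n + (56 + n)) = (2*w)*(56 + 2*n) = 2*w*(56 + 2*n))
1/(p + D(12, -63/(-120) + 5/48)) = 1/(46699 + 4*12*(28 + (-63/(-120) + 5/48))) = 1/(46699 + 4*12*(28 + (-63*(-1/120) + 5*(1/48)))) = 1/(46699 + 4*12*(28 + (21/40 + 5/48))) = 1/(46699 + 4*12*(28 + 151/240)) = 1/(46699 + 4*12*(6871/240)) = 1/(46699 + 6871/5) = 1/(240366/5) = 5/240366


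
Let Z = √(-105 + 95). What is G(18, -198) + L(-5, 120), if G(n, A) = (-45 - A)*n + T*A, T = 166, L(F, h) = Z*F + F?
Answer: -30119 - 5*I*√10 ≈ -30119.0 - 15.811*I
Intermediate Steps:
Z = I*√10 (Z = √(-10) = I*√10 ≈ 3.1623*I)
L(F, h) = F + I*F*√10 (L(F, h) = (I*√10)*F + F = I*F*√10 + F = F + I*F*√10)
G(n, A) = 166*A + n*(-45 - A) (G(n, A) = (-45 - A)*n + 166*A = n*(-45 - A) + 166*A = 166*A + n*(-45 - A))
G(18, -198) + L(-5, 120) = (-45*18 + 166*(-198) - 1*(-198)*18) - 5*(1 + I*√10) = (-810 - 32868 + 3564) + (-5 - 5*I*√10) = -30114 + (-5 - 5*I*√10) = -30119 - 5*I*√10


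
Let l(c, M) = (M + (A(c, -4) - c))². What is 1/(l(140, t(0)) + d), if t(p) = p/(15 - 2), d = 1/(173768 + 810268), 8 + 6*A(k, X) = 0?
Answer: 2952108/58968685315 ≈ 5.0062e-5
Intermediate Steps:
A(k, X) = -4/3 (A(k, X) = -4/3 + (⅙)*0 = -4/3 + 0 = -4/3)
d = 1/984036 ≈ 1.0162e-6
t(p) = p/13
l(c, M) = (-4/3 + M - c)² (l(c, M) = (M + (-4/3 - c))² = (-4/3 + M - c)²)
1/(l(140, t(0)) + d) = 1/((4 - 3*0/13 + 3*140)²/9 + 1/984036) = 1/((4 - 3*0 + 420)²/9 + 1/984036) = 1/((4 + 0 + 420)²/9 + 1/984036) = 1/((⅑)*424² + 1/984036) = 1/((⅑)*179776 + 1/984036) = 1/(179776/9 + 1/984036) = 1/(58968685315/2952108) = 2952108/58968685315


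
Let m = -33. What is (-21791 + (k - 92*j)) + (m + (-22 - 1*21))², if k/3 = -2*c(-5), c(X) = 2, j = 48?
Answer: -20443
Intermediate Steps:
k = -12 (k = 3*(-2*2) = 3*(-4) = -12)
(-21791 + (k - 92*j)) + (m + (-22 - 1*21))² = (-21791 + (-12 - 92*48)) + (-33 + (-22 - 1*21))² = (-21791 + (-12 - 4416)) + (-33 + (-22 - 21))² = (-21791 - 4428) + (-33 - 43)² = -26219 + (-76)² = -26219 + 5776 = -20443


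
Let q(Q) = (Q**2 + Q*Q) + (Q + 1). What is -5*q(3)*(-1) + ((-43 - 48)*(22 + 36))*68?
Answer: -358794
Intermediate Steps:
q(Q) = 1 + Q + 2*Q**2 (q(Q) = (Q**2 + Q**2) + (1 + Q) = 2*Q**2 + (1 + Q) = 1 + Q + 2*Q**2)
-5*q(3)*(-1) + ((-43 - 48)*(22 + 36))*68 = -5*(1 + 3 + 2*3**2)*(-1) + ((-43 - 48)*(22 + 36))*68 = -5*(1 + 3 + 2*9)*(-1) - 91*58*68 = -5*(1 + 3 + 18)*(-1) - 5278*68 = -5*22*(-1) - 358904 = -110*(-1) - 358904 = 110 - 358904 = -358794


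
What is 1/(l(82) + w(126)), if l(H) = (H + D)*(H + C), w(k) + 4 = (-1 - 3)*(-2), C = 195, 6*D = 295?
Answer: 6/218023 ≈ 2.7520e-5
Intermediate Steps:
D = 295/6 (D = (⅙)*295 = 295/6 ≈ 49.167)
w(k) = 4 (w(k) = -4 + (-1 - 3)*(-2) = -4 - 4*(-2) = -4 + 8 = 4)
l(H) = (195 + H)*(295/6 + H) (l(H) = (H + 295/6)*(H + 195) = (295/6 + H)*(195 + H) = (195 + H)*(295/6 + H))
1/(l(82) + w(126)) = 1/((19175/2 + 82² + (1465/6)*82) + 4) = 1/((19175/2 + 6724 + 60065/3) + 4) = 1/(217999/6 + 4) = 1/(218023/6) = 6/218023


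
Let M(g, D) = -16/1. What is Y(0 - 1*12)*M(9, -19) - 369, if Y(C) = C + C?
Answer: 15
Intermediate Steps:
M(g, D) = -16 (M(g, D) = -16*1 = -16)
Y(C) = 2*C
Y(0 - 1*12)*M(9, -19) - 369 = (2*(0 - 1*12))*(-16) - 369 = (2*(0 - 12))*(-16) - 369 = (2*(-12))*(-16) - 369 = -24*(-16) - 369 = 384 - 369 = 15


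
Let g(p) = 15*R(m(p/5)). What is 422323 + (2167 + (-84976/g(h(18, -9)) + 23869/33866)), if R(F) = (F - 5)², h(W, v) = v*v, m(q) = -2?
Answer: 1509048118057/3555930 ≈ 4.2438e+5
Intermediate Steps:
h(W, v) = v²
R(F) = (-5 + F)²
g(p) = 735 (g(p) = 15*(-5 - 2)² = 15*(-7)² = 15*49 = 735)
422323 + (2167 + (-84976/g(h(18, -9)) + 23869/33866)) = 422323 + (2167 + (-84976/735 + 23869/33866)) = 422323 + (2167 - 408607643/3555930) = 422323 + 7297092667/3555930 = 1509048118057/3555930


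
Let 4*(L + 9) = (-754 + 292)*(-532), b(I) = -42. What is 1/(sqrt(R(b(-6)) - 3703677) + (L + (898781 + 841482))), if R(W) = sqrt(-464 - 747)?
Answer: 1/(1801700 + sqrt(-3703677 + I*sqrt(1211))) ≈ 5.5503e-7 - 5.93e-10*I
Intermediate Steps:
L = 61437 (L = -9 + ((-754 + 292)*(-532))/4 = -9 + (-462*(-532))/4 = -9 + (1/4)*245784 = -9 + 61446 = 61437)
R(W) = I*sqrt(1211) (R(W) = sqrt(-1211) = I*sqrt(1211))
1/(sqrt(R(b(-6)) - 3703677) + (L + (898781 + 841482))) = 1/(sqrt(I*sqrt(1211) - 3703677) + (61437 + (898781 + 841482))) = 1/(sqrt(-3703677 + I*sqrt(1211)) + (61437 + 1740263)) = 1/(sqrt(-3703677 + I*sqrt(1211)) + 1801700) = 1/(1801700 + sqrt(-3703677 + I*sqrt(1211)))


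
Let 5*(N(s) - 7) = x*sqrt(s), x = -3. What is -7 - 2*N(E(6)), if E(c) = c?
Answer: -21 + 6*sqrt(6)/5 ≈ -18.061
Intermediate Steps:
N(s) = 7 - 3*sqrt(s)/5 (N(s) = 7 + (-3*sqrt(s))/5 = 7 - 3*sqrt(s)/5)
-7 - 2*N(E(6)) = -7 - 2*(7 - 3*sqrt(6)/5) = -7 + (-14 + 6*sqrt(6)/5) = -21 + 6*sqrt(6)/5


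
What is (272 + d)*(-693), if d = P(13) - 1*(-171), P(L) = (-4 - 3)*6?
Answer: -277893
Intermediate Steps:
P(L) = -42 (P(L) = -7*6 = -42)
d = 129 (d = -42 - 1*(-171) = -42 + 171 = 129)
(272 + d)*(-693) = (272 + 129)*(-693) = 401*(-693) = -277893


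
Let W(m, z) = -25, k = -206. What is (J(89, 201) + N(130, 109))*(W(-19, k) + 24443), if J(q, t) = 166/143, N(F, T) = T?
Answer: 384656754/143 ≈ 2.6899e+6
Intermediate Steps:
J(q, t) = 166/143 (J(q, t) = 166*(1/143) = 166/143)
(J(89, 201) + N(130, 109))*(W(-19, k) + 24443) = (166/143 + 109)*(-25 + 24443) = (15753/143)*24418 = 384656754/143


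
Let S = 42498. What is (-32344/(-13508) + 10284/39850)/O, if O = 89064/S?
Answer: 105346689081/83233678825 ≈ 1.2657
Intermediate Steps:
O = 4948/2361 (O = 89064/42498 = 89064*(1/42498) = 4948/2361 ≈ 2.0957)
(-32344/(-13508) + 10284/39850)/O = (-32344/(-13508) + 10284/39850)/(4948/2361) = (-32344*(-1/13508) + 10284*(1/39850))*(2361/4948) = (8086/3377 + 5142/19925)*(2361/4948) = (178478084/67286725)*(2361/4948) = 105346689081/83233678825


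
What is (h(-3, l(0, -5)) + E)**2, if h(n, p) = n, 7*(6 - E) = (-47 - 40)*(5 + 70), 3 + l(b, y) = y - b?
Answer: 42850116/49 ≈ 8.7449e+5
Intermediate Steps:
l(b, y) = -3 + y - b (l(b, y) = -3 + (y - b) = -3 + y - b)
E = 6567/7 (E = 6 - (-47 - 40)*(5 + 70)/7 = 6 - (-87)*75/7 = 6 - 1/7*(-6525) = 6 + 6525/7 = 6567/7 ≈ 938.14)
(h(-3, l(0, -5)) + E)**2 = (-3 + 6567/7)**2 = (6546/7)**2 = 42850116/49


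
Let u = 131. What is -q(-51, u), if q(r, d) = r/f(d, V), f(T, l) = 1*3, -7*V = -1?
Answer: 17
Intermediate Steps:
V = ⅐ (V = -⅐*(-1) = ⅐ ≈ 0.14286)
f(T, l) = 3
q(r, d) = r/3
-q(-51, u) = -(-51)/3 = -1*(-17) = 17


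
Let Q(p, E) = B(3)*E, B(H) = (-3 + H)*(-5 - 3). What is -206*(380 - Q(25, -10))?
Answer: -78280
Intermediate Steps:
B(H) = 24 - 8*H (B(H) = (-3 + H)*(-8) = 24 - 8*H)
Q(p, E) = 0 (Q(p, E) = (24 - 8*3)*E = (24 - 24)*E = 0*E = 0)
-206*(380 - Q(25, -10)) = -206*(380 - 1*0) = -206*(380 + 0) = -206*380 = -78280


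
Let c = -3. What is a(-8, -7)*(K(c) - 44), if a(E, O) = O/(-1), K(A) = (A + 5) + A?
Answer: -315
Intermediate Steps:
K(A) = 5 + 2*A (K(A) = (5 + A) + A = 5 + 2*A)
a(E, O) = -O (a(E, O) = O*(-1) = -O)
a(-8, -7)*(K(c) - 44) = (-1*(-7))*((5 + 2*(-3)) - 44) = 7*((5 - 6) - 44) = 7*(-1 - 44) = 7*(-45) = -315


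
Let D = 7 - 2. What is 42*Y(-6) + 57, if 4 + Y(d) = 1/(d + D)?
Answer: -153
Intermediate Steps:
D = 5
Y(d) = -4 + 1/(5 + d) (Y(d) = -4 + 1/(d + 5) = -4 + 1/(5 + d))
42*Y(-6) + 57 = 42*((-19 - 4*(-6))/(5 - 6)) + 57 = 42*((-19 + 24)/(-1)) + 57 = 42*(-1*5) + 57 = 42*(-5) + 57 = -210 + 57 = -153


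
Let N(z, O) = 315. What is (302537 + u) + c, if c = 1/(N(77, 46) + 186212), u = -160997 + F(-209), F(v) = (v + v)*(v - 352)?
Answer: 70141240027/186527 ≈ 3.7604e+5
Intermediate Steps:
F(v) = 2*v*(-352 + v) (F(v) = (2*v)*(-352 + v) = 2*v*(-352 + v))
u = 73501 (u = -160997 + 2*(-209)*(-352 - 209) = -160997 + 2*(-209)*(-561) = -160997 + 234498 = 73501)
c = 1/186527 (c = 1/(315 + 186212) = 1/186527 ≈ 5.3612e-6)
(302537 + u) + c = (302537 + 73501) + 1/186527 = 376038 + 1/186527 = 70141240027/186527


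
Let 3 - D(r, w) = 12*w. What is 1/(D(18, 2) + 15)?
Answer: -⅙ ≈ -0.16667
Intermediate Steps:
D(r, w) = 3 - 12*w
1/(D(18, 2) + 15) = 1/((3 - 12*2) + 15) = 1/((3 - 24) + 15) = 1/(-21 + 15) = 1/(-6) = -⅙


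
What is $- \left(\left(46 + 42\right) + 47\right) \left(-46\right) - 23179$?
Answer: $-16969$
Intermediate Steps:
$- \left(\left(46 + 42\right) + 47\right) \left(-46\right) - 23179 = - \left(88 + 47\right) \left(-46\right) - 23179 = - 135 \left(-46\right) - 23179 = \left(-1\right) \left(-6210\right) - 23179 = 6210 - 23179 = -16969$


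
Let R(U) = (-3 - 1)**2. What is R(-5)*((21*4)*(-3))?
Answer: -4032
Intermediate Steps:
R(U) = 16 (R(U) = (-4)**2 = 16)
R(-5)*((21*4)*(-3)) = 16*((21*4)*(-3)) = 16*(84*(-3)) = 16*(-252) = -4032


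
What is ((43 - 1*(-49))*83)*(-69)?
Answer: -526884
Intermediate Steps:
((43 - 1*(-49))*83)*(-69) = ((43 + 49)*83)*(-69) = (92*83)*(-69) = 7636*(-69) = -526884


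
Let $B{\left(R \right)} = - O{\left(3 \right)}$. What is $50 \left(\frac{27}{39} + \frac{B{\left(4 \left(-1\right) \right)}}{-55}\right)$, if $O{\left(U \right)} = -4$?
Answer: $\frac{4430}{143} \approx 30.979$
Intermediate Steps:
$B{\left(R \right)} = 4$ ($B{\left(R \right)} = \left(-1\right) \left(-4\right) = 4$)
$50 \left(\frac{27}{39} + \frac{B{\left(4 \left(-1\right) \right)}}{-55}\right) = 50 \left(\frac{27}{39} + \frac{4}{-55}\right) = 50 \left(27 \cdot \frac{1}{39} + 4 \left(- \frac{1}{55}\right)\right) = 50 \left(\frac{9}{13} - \frac{4}{55}\right) = 50 \cdot \frac{443}{715} = \frac{4430}{143}$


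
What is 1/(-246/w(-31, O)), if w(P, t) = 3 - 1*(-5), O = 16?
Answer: -4/123 ≈ -0.032520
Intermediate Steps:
w(P, t) = 8 (w(P, t) = 3 + 5 = 8)
1/(-246/w(-31, O)) = 1/(-246/8) = 1/(-246*⅛) = 1/(-123/4) = -4/123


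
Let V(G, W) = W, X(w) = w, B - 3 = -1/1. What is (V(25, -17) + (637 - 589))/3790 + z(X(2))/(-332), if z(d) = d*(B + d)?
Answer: -5007/314570 ≈ -0.015917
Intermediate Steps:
B = 2 (B = 3 - 1/1 = 3 - 1*1 = 3 - 1 = 2)
z(d) = d*(2 + d)
(V(25, -17) + (637 - 589))/3790 + z(X(2))/(-332) = (-17 + (637 - 589))/3790 + (2*(2 + 2))/(-332) = (-17 + 48)*(1/3790) + (2*4)*(-1/332) = 31*(1/3790) + 8*(-1/332) = 31/3790 - 2/83 = -5007/314570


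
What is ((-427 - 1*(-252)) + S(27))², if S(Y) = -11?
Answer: 34596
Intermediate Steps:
((-427 - 1*(-252)) + S(27))² = ((-427 - 1*(-252)) - 11)² = ((-427 + 252) - 11)² = (-175 - 11)² = (-186)² = 34596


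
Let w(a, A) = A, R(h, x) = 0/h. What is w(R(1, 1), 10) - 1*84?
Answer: -74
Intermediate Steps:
R(h, x) = 0
w(R(1, 1), 10) - 1*84 = 10 - 1*84 = 10 - 84 = -74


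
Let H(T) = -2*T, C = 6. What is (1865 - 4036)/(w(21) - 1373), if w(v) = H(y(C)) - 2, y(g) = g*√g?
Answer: 2985125/1889761 - 26052*√6/1889761 ≈ 1.5459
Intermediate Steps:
y(g) = g^(3/2)
w(v) = -2 - 12*√6 (w(v) = -12*√6 - 2 = -2 - 12*√6)
(1865 - 4036)/(w(21) - 1373) = (1865 - 4036)/((-2 - 12*√6) - 1373) = -2171/(-1375 - 12*√6)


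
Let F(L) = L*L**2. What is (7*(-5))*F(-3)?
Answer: 945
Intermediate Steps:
F(L) = L**3
(7*(-5))*F(-3) = (7*(-5))*(-3)**3 = -35*(-27) = 945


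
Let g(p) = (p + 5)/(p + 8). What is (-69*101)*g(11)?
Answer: -111504/19 ≈ -5868.6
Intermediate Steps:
g(p) = (5 + p)/(8 + p)
(-69*101)*g(11) = (-69*101)*((5 + 11)/(8 + 11)) = -6969*16/19 = -111504/19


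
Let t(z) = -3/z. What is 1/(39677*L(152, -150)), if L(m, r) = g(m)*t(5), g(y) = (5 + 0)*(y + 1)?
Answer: -1/18211743 ≈ -5.4910e-8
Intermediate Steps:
g(y) = 5 + 5*y (g(y) = 5*(1 + y) = 5 + 5*y)
L(m, r) = -3 - 3*m (L(m, r) = (5 + 5*m)*(-3/5) = (5 + 5*m)*(-3*⅕) = (5 + 5*m)*(-⅗) = -3 - 3*m)
1/(39677*L(152, -150)) = 1/(39677*(-3 - 3*152)) = 1/(39677*(-3 - 456)) = (1/39677)/(-459) = (1/39677)*(-1/459) = -1/18211743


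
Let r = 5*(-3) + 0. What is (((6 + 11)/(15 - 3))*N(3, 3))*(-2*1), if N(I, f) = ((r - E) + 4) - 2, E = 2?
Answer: 85/2 ≈ 42.500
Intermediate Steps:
r = -15 (r = -15 + 0 = -15)
N(I, f) = -15 (N(I, f) = ((-15 - 1*2) + 4) - 2 = ((-15 - 2) + 4) - 2 = (-17 + 4) - 2 = -13 - 2 = -15)
(((6 + 11)/(15 - 3))*N(3, 3))*(-2*1) = (((6 + 11)/(15 - 3))*(-15))*(-2*1) = ((17/12)*(-15))*(-2) = -85/4*(-2) = 85/2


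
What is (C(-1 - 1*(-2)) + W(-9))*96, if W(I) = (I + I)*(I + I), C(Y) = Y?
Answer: 31200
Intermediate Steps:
W(I) = 4*I² (W(I) = (2*I)*(2*I) = 4*I²)
(C(-1 - 1*(-2)) + W(-9))*96 = ((-1 - 1*(-2)) + 4*(-9)²)*96 = ((-1 + 2) + 4*81)*96 = (1 + 324)*96 = 325*96 = 31200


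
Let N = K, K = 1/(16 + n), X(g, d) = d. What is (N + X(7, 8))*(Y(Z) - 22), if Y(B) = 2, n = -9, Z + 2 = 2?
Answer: -1140/7 ≈ -162.86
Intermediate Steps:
Z = 0 (Z = -2 + 2 = 0)
K = ⅐ (K = 1/(16 - 9) = 1/7 = ⅐ ≈ 0.14286)
N = ⅐ ≈ 0.14286
(N + X(7, 8))*(Y(Z) - 22) = (⅐ + 8)*(2 - 22) = (57/7)*(-20) = -1140/7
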